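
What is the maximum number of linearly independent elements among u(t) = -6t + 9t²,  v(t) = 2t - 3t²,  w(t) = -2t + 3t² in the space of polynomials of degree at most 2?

Use coordinates relative to {1, t, t²}.
Put the 3×3 matrix [u|v|w] into echelon form.
Reduction leaves 1 leading entry, giving rank 1.

1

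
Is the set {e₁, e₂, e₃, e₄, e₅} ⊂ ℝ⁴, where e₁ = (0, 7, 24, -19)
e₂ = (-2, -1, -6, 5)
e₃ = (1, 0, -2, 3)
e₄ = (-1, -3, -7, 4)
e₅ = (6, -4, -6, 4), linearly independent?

linearly dependent

There are 5 vectors in a 4-dimensional space, so they cannot be linearly independent.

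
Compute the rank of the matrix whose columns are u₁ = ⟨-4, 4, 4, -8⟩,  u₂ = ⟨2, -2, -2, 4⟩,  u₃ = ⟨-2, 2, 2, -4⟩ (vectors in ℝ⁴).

Row-reduce the 3×4 matrix with these as rows.
Exactly 1 pivot survives; hence the rank is 1.

rank 1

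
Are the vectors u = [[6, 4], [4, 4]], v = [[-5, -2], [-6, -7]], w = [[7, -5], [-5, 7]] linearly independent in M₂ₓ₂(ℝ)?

Write each element as a coordinate vector in ℝ⁴ using {E₁₁, E₁₂, E₂₁, E₂₂}.
Place the vectors as rows of a 3×4 matrix and reduce to echelon form.
The reduction yields 3 nonzero rows, so the rank is 3.
Since rank = 3 (the number of vectors), the set is linearly independent.

linearly independent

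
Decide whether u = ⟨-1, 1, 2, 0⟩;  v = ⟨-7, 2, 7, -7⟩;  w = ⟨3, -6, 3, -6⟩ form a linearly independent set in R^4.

linearly independent

Row-reduce the matrix whose columns are u, v, w.
The reduction yields 3 nonzero rows, so the rank is 3.
Since rank = 3 (the number of vectors), the set is linearly independent.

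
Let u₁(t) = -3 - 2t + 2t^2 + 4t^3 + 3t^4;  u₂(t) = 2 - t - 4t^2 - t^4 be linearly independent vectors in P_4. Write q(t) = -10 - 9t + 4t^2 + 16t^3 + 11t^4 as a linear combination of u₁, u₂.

Work in coordinates with respect to the standard basis {1, t, …, t^4}.
Since u₁, u₂ are independent, the coefficients expressing q are uniquely determined by a linear system.
Back-substitution yields (c₁, c₂) = (4, 1).

q = 4u₁ + u₂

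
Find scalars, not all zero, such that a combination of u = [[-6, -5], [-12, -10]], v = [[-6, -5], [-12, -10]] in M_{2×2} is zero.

u - v = 0

Write each element as a vector in ℝ⁴ using {E₁₁, E₁₂, E₂₁, E₂₂}.
Solve the homogeneous system with u, v as columns by row-reducing the coefficient matrix.
The free variable yields coefficients (1, -1) (any nonzero multiple also works).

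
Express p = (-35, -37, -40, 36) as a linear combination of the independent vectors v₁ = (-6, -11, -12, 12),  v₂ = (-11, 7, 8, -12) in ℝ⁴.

p = 4v₁ + v₂

Solve the system with v₁, v₂ as columns and p as the right-hand side.
Row-reducing the augmented matrix gives the unique coefficients (α₁, α₂) = (4, 1).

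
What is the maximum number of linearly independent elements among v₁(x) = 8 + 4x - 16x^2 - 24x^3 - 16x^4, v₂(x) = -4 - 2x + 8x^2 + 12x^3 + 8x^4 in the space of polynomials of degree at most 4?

1

Pass to coordinate vectors with respect to the basis {1, x, …, x^4}.
Form the matrix with v₁, v₂ as columns and reduce.
Reduction leaves 1 leading entry, giving rank 1.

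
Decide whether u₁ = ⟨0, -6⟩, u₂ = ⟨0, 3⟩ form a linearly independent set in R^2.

linearly dependent

Place the vectors as rows of a 2×2 matrix and reduce to echelon form.
The reduction yields 1 nonzero row, so the rank is 1.
Since rank 1 < 2, the set is linearly dependent.
Indeed u₁ + 2u₂ = 0.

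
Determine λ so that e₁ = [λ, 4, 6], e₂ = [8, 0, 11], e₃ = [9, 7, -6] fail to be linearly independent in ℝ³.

Place the vectors as rows of a 3×3 matrix; dependence ⇔ determinant zero.
Cofactor expansion gives det = 924 - 77*λ.
Setting this to zero gives λ = 12.

λ = 12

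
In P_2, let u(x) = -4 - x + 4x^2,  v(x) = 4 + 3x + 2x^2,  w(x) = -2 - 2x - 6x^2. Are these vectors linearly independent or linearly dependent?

linearly independent

Take coordinates with respect to the standard basis {1, x, x^2}.
The matrix [u|v|w] has determinant 28.
A nonzero determinant means the columns are linearly independent.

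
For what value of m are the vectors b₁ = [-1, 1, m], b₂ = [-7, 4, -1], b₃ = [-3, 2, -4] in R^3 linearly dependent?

Dependence holds iff the 3×3 matrix [b₁ b₂ b₃] is singular.
Expanding, det = -2*m - 11.
Setting this to zero gives m = -11/2.

m = -11/2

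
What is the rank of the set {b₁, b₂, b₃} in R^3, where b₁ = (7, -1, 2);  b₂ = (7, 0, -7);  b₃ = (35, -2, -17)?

2

Form the matrix with b₁, b₂, b₃ as columns and reduce.
Reduction leaves 2 leading entries, giving rank 2.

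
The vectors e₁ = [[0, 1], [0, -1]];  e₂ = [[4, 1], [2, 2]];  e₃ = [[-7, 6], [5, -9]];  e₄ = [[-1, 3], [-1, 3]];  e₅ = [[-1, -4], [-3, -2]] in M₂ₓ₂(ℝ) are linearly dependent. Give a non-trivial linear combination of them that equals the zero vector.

Pass to coordinate vectors relative to the basis {E₁₁, E₁₂, E₂₁, E₂₂}.
Solve the homogeneous system with e₁, e₂, e₃, e₄, e₅ as columns by row-reducing the coefficient matrix.
A generator of the null space is (3, -3, -1, -2, -3).

3e₁ - 3e₂ - e₃ - 2e₄ - 3e₅ = 0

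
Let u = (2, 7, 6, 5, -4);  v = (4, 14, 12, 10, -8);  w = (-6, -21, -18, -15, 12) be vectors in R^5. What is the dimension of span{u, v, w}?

Row-reduce the 3×5 matrix with these as rows.
Reduction leaves 1 leading entry, giving rank 1.

dim = 1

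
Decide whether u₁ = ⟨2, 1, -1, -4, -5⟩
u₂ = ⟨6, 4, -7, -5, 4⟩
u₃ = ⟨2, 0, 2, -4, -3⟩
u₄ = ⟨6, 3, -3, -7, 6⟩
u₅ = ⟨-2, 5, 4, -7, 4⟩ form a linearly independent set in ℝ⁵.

linearly independent

Form the 5×5 matrix with these as columns; its determinant is 1192.
A nonzero determinant means the columns are linearly independent.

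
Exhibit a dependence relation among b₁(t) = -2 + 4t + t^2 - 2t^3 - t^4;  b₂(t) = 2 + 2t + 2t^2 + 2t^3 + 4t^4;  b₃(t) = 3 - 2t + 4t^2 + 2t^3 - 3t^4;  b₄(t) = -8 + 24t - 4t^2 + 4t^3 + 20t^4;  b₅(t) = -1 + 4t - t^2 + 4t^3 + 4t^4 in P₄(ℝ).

2b₁ + 2b₂ - 2b₃ - b₄ + 2b₅ = 0

Write each element as a vector in ℝ⁵ using {1, t, …, t^4}.
Row-reduce the matrix with b₁, b₂, b₃, b₄, b₅ as columns; the null space gives the coefficients.
The free variable yields coefficients (2, 2, -2, -1, 2) (any nonzero multiple also works).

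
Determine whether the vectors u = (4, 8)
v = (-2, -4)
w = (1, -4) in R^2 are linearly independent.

There are 3 vectors in a 2-dimensional space, so they cannot be linearly independent.

linearly dependent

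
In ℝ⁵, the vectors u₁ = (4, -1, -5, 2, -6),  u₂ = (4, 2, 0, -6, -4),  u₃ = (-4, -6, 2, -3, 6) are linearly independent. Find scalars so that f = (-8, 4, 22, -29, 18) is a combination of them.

f = -4u₁ + 3u₂ + u₃

Since u₁, u₂, u₃ are independent, the coefficients expressing f are uniquely determined by a linear system.
Row-reducing the augmented matrix gives the unique coefficients (α₁, α₂, α₃) = (-4, 3, 1).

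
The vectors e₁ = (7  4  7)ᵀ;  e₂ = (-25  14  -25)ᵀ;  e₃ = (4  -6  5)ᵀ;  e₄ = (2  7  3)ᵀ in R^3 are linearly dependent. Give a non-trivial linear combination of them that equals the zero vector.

3e₁ + e₂ + 2e₃ - 2e₄ = 0

Solve the homogeneous system with e₁, e₂, e₃, e₄ as columns by row-reducing the coefficient matrix.
A generator of the null space is (3, 1, 2, -2).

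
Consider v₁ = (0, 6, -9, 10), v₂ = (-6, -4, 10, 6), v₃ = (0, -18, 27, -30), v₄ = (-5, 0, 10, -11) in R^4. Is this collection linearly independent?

One vector is a scalar multiple of another, so the set is dependent.

linearly dependent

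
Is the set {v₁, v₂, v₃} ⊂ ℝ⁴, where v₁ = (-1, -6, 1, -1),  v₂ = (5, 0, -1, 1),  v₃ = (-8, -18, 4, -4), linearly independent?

linearly dependent

Row-reduce the matrix whose columns are v₁, v₂, v₃.
The reduction yields 2 nonzero rows, so the rank is 2.
Since rank 2 < 3, the set is linearly dependent.
Indeed 3v₁ - v₂ - v₃ = 0.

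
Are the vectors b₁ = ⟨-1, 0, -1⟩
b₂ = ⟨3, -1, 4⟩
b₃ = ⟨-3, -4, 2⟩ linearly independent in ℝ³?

linearly independent

Place the vectors as rows of a 3×3 matrix and reduce to echelon form.
The reduction yields 3 nonzero rows, so the rank is 3.
Since rank = 3 (the number of vectors), the set is linearly independent.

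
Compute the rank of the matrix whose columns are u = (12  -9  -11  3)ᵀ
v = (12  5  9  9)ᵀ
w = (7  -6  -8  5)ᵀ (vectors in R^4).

3

Apply Gaussian elimination to the matrix whose rows are u, v, w.
Reduction leaves 3 leading entries, giving rank 3.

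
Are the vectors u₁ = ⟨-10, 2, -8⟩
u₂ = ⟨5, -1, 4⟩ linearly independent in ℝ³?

linearly dependent

Row-reduce the matrix whose columns are u₁, u₂.
The reduction yields 1 nonzero row, so the rank is 1.
Since rank 1 < 2, the set is linearly dependent.
Indeed u₁ + 2u₂ = 0.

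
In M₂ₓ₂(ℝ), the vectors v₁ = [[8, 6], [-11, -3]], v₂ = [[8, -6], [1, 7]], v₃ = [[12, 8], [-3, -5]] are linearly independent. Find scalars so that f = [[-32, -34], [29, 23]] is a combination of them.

f = -2v₁ + v₂ - 2v₃

Take coordinate vectors relative to {E₁₁, E₁₂, E₂₁, E₂₂}.
Write f = c₁v₁ + … + c₃v₃ and equate components.
The system has the unique solution (c₁, c₂, c₃) = (-2, 1, -2).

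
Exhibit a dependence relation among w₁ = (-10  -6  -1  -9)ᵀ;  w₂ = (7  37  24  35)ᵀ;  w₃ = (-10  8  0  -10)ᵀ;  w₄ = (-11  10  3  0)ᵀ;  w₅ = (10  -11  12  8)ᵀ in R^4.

Row-reduce the matrix with w₁, w₂, w₃, w₄, w₅ as columns; the null space gives the coefficients.
A generator of the null space is (3, 1, 0, -3, -1).

3w₁ + w₂ - 3w₄ - w₅ = 0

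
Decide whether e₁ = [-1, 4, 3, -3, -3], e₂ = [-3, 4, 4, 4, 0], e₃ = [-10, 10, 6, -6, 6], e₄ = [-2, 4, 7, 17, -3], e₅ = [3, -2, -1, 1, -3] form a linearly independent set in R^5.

linearly dependent

Form the 5×5 matrix with these as columns; its determinant is 0.
A zero determinant means the columns are linearly dependent.
Indeed e₁ - 9e₂ + 2e₃ + 3e₄ = 0.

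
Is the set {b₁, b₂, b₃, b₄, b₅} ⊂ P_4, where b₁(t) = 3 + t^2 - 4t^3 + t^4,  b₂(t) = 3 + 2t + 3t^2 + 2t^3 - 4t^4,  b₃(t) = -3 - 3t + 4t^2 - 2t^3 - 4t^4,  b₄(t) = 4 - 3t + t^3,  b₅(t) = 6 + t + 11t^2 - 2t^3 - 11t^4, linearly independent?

linearly dependent

Write each element as a coordinate vector in ℝ⁵ using {1, t, …, t^4}.
Form the 5×5 matrix with these as columns; its determinant is 0.
A zero determinant means the columns are linearly dependent.
Indeed b₁ + 2b₂ + b₃ - b₅ = 0.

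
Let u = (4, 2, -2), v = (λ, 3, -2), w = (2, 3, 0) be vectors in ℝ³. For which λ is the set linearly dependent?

Dependence holds iff the 3×3 matrix [u v w] is singular.
The determinant works out to 28 - 6*λ.
This vanishes exactly when λ = 14/3.

λ = 14/3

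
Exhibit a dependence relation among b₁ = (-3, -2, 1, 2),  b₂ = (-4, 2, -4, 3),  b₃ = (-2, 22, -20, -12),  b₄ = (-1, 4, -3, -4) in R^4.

Row-reduce the matrix with b₁, b₂, b₃, b₄ as columns; the null space gives the coefficients.
A generator of the null space is (3, -2, 1, -3).

3b₁ - 2b₂ + b₃ - 3b₄ = 0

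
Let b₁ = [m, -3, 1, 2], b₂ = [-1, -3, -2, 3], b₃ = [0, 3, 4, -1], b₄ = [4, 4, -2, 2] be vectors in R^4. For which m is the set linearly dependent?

The set is linearly dependent precisely when det[b₁; b₂; b₃; b₄] = 0.
Cofactor expansion gives det = -64*m - 168.
Solving -64*m - 168 = 0 yields m = -21/8.

m = -21/8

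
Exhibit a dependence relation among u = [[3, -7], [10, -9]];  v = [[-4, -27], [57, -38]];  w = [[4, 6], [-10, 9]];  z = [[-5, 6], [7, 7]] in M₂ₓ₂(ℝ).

Write each element as a vector in ℝ⁴ using {E₁₁, E₁₂, E₂₁, E₂₂}.
Row-reduce the matrix with u, v, w, z as columns; the null space gives the coefficients.
One solution (up to scaling) is (3, -1, -2, 1).

3u - v - 2w + z = 0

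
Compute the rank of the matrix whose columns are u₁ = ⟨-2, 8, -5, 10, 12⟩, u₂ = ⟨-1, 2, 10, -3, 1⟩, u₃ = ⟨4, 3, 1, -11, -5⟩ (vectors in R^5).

rank 3

Form the matrix with u₁, u₂, u₃ as columns and reduce.
Exactly 3 pivots survive; hence the rank is 3.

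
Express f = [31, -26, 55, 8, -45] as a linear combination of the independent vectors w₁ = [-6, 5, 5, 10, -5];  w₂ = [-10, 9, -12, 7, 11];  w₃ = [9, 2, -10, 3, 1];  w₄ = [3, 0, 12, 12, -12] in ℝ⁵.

Write f = α₁w₁ + … + α₄w₄ and equate components.
Row-reducing the augmented matrix gives the unique coefficients (α₁, …, α₄) = (-3, -1, -1, 4).

f = -3w₁ - w₂ - w₃ + 4w₄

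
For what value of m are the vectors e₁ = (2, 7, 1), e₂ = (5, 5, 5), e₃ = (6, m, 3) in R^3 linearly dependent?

m = 21

Place the vectors as rows of a 3×3 matrix; dependence ⇔ determinant zero.
The determinant works out to 105 - 5*m.
Solving 105 - 5*m = 0 yields m = 21.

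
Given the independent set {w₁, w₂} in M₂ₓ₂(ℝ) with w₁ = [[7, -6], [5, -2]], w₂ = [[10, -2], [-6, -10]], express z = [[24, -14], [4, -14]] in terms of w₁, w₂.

z = 2w₁ + w₂

Identify each element with its coordinate vector in ℝ⁴ via {E₁₁, E₁₂, E₂₁, E₂₂}.
Set up the augmented matrix [w₁ | w₂ | z] and row-reduce.
Back-substitution yields (a₁, a₂) = (2, 1).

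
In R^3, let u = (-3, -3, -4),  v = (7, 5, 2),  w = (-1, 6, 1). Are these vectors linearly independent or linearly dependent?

linearly independent

The matrix [u|v|w] has determinant -140.
A nonzero determinant means the columns are linearly independent.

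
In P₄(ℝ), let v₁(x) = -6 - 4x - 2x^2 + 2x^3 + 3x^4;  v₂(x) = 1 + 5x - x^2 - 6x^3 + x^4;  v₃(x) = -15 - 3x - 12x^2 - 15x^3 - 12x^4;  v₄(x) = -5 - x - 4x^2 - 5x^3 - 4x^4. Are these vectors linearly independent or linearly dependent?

linearly dependent

Write each element as a coordinate vector in ℝ⁵ using {1, x, …, x^4}.
One vector is a scalar multiple of another, so the set is dependent.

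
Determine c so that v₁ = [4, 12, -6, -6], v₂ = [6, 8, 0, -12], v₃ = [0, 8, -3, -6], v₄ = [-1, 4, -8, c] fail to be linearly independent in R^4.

c = 10

The set is linearly dependent precisely when det[v₁; v₂; v₃; v₄] = 0.
Cofactor expansion gives det = 1680 - 168*c.
Solving 1680 - 168*c = 0 yields c = 10.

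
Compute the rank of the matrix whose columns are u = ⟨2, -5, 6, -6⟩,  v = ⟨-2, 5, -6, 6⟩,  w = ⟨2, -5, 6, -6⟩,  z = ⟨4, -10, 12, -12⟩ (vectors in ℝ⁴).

1

Put the 4×4 matrix [u|v|w|z] into echelon form.
There is 1 pivot column, so rank = 1.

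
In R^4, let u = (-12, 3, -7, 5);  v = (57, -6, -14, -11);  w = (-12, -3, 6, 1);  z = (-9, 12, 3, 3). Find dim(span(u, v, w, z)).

Apply Gaussian elimination to the matrix whose rows are u, v, w, z.
Exactly 3 pivots survive; hence the rank is 3.

3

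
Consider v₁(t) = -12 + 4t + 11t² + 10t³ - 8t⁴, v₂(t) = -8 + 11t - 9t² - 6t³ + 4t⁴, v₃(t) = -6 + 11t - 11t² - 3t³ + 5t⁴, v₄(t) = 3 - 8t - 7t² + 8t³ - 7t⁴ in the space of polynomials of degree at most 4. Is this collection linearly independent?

Take coordinates with respect to the standard basis {1, t, …, t⁴}.
Row-reduce the matrix whose columns are v₁, v₂, v₃, v₄.
The reduction yields 4 nonzero rows, so the rank is 4.
Since rank = 4 (the number of vectors), the set is linearly independent.

linearly independent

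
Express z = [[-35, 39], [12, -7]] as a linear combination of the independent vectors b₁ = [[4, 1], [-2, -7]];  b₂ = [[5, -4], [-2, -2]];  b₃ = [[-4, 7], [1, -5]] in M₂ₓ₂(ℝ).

z = -b₁ - 3b₂ + 4b₃

Identify each element with its coordinate vector in ℝ⁴ via {E₁₁, E₁₂, E₂₁, E₂₂}.
Write z = α₁b₁ + … + α₃b₃ and equate components.
The system has the unique solution (α₁, α₂, α₃) = (-1, -3, 4).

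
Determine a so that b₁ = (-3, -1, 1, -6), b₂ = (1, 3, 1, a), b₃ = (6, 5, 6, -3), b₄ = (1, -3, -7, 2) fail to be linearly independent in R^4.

Dependence holds iff the 4×4 matrix [b₁ b₂ b₃ b₄] is singular.
The determinant works out to 640 - 20*a.
This vanishes exactly when a = 32.

a = 32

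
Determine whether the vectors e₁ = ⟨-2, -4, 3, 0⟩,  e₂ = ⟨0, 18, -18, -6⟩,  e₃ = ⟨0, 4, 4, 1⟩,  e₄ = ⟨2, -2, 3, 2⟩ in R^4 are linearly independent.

Place the vectors as rows of a 4×4 matrix and reduce to echelon form.
The reduction yields 3 nonzero rows, so the rank is 3.
Since rank 3 < 4, the set is linearly dependent.
Indeed 3e₁ + e₂ + 3e₄ = 0.

linearly dependent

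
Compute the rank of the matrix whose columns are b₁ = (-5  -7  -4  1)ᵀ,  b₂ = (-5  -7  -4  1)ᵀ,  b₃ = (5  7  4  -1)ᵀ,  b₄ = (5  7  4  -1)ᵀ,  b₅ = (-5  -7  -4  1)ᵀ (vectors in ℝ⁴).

1

Form the matrix with b₁, b₂, b₃, b₄, b₅ as columns and reduce.
There is 1 pivot column, so rank = 1.
(With 5 elements in a 4-dimensional space the rank is at most 4.)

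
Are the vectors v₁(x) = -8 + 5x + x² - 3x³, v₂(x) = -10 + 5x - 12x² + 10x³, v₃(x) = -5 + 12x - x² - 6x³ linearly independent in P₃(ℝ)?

Take coordinates with respect to the standard basis {1, x, …, x³}.
Row-reduce the matrix whose columns are v₁, v₂, v₃.
The reduction yields 3 nonzero rows, so the rank is 3.
Since rank = 3 (the number of vectors), the set is linearly independent.

linearly independent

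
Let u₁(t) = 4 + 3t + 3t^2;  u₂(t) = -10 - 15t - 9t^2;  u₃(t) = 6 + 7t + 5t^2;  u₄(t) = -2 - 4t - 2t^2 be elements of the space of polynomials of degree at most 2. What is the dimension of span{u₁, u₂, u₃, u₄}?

2

Pass to coordinate vectors with respect to the basis {1, t, t^2}.
Form the matrix with u₁, u₂, u₃, u₄ as columns and reduce.
There are 2 pivot columns, so rank = 2.
(With 4 elements in a 3-dimensional space the rank is at most 3.)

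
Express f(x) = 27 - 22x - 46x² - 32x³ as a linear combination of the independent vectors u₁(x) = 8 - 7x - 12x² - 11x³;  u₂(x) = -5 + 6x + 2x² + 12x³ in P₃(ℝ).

f = 4u₁ + u₂

Identify each element with its coordinate vector in ℝ⁴ via {1, x, …, x³}.
Solve the system with u₁, u₂ as columns and f as the right-hand side.
Back-substitution yields (c₁, c₂) = (4, 1).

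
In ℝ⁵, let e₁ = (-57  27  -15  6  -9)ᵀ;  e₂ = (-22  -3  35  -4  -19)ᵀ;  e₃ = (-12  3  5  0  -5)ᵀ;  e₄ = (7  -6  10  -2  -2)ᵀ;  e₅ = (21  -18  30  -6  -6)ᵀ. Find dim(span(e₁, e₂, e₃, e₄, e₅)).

2

Apply Gaussian elimination to the matrix whose rows are e₁, e₂, e₃, e₄, e₅.
There are 2 pivot columns, so rank = 2.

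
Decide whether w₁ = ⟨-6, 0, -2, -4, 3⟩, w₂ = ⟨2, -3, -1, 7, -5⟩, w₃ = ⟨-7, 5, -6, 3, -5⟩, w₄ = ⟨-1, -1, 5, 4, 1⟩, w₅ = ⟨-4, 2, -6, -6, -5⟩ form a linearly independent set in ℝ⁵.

linearly independent

Form the 5×5 matrix with these as columns; its determinant is 12384.
A nonzero determinant means the columns are linearly independent.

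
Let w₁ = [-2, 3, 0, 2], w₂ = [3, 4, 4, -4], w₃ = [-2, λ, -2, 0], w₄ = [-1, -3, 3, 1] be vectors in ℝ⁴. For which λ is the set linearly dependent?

λ = 35

Dependence holds iff the 4×4 matrix [w₁ w₂ w₃ w₄] is singular.
The determinant works out to 6*λ - 210.
Solving 6*λ - 210 = 0 yields λ = 35.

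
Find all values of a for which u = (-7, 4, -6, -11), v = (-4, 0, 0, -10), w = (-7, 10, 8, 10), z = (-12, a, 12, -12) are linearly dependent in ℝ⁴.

Dependence holds iff the 4×4 matrix [u v w z] is singular.
Expanding, det = 4464 - 868*a.
Solving 4464 - 868*a = 0 yields a = 36/7.

a = 36/7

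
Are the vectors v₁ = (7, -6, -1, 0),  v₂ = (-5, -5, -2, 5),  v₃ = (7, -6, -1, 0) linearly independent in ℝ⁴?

linearly dependent

Two of the vectors are equal, giving an immediate dependence.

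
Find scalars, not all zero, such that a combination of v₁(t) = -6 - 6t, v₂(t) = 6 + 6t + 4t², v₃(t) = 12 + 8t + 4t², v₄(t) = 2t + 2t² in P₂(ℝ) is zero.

2v₂ - v₃ - 2v₄ = 0

Pass to coordinate vectors relative to the basis {1, t, t²}.
Row-reduce the matrix with v₁, v₂, v₃, v₄ as columns; the null space gives the coefficients.
One solution (up to scaling) is (0, 2, -1, -2).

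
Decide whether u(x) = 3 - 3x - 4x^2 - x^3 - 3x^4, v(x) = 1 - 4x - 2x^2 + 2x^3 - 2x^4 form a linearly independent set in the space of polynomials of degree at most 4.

linearly independent

Take coordinates with respect to the standard basis {1, x, …, x^4}.
Place the vectors as rows of a 2×5 matrix and reduce to echelon form.
The reduction yields 2 nonzero rows, so the rank is 2.
Since rank = 2 (the number of vectors), the set is linearly independent.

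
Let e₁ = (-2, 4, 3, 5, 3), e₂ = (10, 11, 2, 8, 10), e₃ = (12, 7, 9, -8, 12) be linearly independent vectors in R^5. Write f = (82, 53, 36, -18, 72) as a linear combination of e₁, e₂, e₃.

f = -2e₁ + 3e₂ + 4e₃

Set up the augmented matrix [e₁ | e₂ | e₃ | f] and row-reduce.
Row-reducing the augmented matrix gives the unique coefficients (a₁, a₂, a₃) = (-2, 3, 4).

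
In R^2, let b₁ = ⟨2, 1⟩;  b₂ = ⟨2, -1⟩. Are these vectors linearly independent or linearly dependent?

The matrix [b₁|b₂] has determinant -4.
A nonzero determinant means the columns are linearly independent.

linearly independent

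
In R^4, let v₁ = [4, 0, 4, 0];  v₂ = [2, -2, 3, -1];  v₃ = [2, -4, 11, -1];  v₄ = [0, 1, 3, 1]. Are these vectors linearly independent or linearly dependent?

Row-reduce the matrix whose columns are v₁, v₂, v₃, v₄.
The reduction yields 3 nonzero rows, so the rank is 3.
Since rank 3 < 4, the set is linearly dependent.

linearly dependent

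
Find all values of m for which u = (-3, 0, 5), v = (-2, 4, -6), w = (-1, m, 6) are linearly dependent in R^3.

Dependence holds iff the 3×3 matrix [u v w] is singular.
Expanding, det = -28*m - 52.
Setting this to zero gives m = -13/7.

m = -13/7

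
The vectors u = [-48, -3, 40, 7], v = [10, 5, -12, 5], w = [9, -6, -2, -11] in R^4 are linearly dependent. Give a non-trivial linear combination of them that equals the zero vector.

u + 3v + 2w = 0

Row-reduce the matrix with u, v, w as columns; the null space gives the coefficients.
A generator of the null space is (1, 3, 2).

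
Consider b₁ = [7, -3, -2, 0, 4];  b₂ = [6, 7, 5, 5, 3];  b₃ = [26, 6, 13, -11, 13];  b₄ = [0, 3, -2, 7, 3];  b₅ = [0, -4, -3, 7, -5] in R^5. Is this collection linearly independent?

linearly dependent

Row-reduce the matrix whose columns are b₁, b₂, b₃, b₄, b₅.
The reduction yields 4 nonzero rows, so the rank is 4.
Since rank 4 < 5, the set is linearly dependent.
Indeed 2b₁ + 2b₂ - b₃ - 2b₄ - b₅ = 0.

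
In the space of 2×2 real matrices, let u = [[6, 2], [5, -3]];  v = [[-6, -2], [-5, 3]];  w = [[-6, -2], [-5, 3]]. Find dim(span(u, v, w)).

Use coordinates relative to {E₁₁, E₁₂, E₂₁, E₂₂}.
Put the 4×3 matrix [u|v|w] into echelon form.
The echelon form has 1 nonzero row, so the rank is 1.

1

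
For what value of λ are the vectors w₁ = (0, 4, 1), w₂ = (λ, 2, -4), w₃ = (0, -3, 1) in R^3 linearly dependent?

λ = 0

The set is linearly dependent precisely when det[w₁; w₂; w₃] = 0.
Expanding, det = -7*λ.
Solving -7*λ = 0 yields λ = 0.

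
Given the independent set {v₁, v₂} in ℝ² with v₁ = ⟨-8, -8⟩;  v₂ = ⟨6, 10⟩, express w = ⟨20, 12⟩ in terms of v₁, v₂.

Set up the augmented matrix [v₁ | v₂ | w] and row-reduce.
The system has the unique solution (α₁, α₂) = (-4, -2).

w = -4v₁ - 2v₂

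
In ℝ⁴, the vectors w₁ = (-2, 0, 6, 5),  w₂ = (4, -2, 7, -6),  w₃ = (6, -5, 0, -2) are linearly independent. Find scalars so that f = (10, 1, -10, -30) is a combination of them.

f = -4w₁ + 2w₂ - w₃

Solve the system with w₁, w₂, w₃ as columns and f as the right-hand side.
The system has the unique solution (α₁, α₂, α₃) = (-4, 2, -1).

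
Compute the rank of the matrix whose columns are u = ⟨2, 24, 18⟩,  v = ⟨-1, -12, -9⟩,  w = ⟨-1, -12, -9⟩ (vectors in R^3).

1

Form the matrix with u, v, w as columns and reduce.
There is 1 pivot column, so rank = 1.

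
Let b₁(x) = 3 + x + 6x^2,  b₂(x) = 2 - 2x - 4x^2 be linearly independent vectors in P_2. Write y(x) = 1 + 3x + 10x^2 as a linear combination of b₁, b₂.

Identify each element with its coordinate vector in ℝ³ via {1, x, x^2}.
Since b₁, b₂ are independent, the coefficients expressing y are uniquely determined by a linear system.
The system has the unique solution (c₁, c₂) = (1, -1).

y = b₁ - b₂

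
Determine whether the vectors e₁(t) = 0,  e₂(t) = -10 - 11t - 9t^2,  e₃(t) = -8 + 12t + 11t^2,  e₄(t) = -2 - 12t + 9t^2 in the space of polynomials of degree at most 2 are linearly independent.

Write each element as a coordinate vector in ℝ³ using {1, t, t^2}.
There are 4 vectors in a 3-dimensional space, so they cannot be linearly independent.

linearly dependent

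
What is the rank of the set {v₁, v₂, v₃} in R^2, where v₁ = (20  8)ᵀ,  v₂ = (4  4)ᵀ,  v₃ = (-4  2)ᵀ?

rank 2

Form the matrix with v₁, v₂, v₃ as columns and reduce.
Exactly 2 pivots survive; hence the rank is 2.
(With 3 elements in a 2-dimensional space the rank is at most 2.)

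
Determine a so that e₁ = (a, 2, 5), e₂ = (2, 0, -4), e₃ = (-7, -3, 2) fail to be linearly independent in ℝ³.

Dependence holds iff the 3×3 matrix [e₁ e₂ e₃] is singular.
The determinant works out to 18 - 12*a.
Solving 18 - 12*a = 0 yields a = 3/2.

a = 3/2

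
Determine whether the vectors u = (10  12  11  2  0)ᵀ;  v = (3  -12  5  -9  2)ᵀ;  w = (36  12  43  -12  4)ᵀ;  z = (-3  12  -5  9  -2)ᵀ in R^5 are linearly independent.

Place the vectors as rows of a 4×5 matrix and reduce to echelon form.
The reduction yields 2 nonzero rows, so the rank is 2.
Since rank 2 < 4, the set is linearly dependent.
Indeed 3u + 2v - w = 0.

linearly dependent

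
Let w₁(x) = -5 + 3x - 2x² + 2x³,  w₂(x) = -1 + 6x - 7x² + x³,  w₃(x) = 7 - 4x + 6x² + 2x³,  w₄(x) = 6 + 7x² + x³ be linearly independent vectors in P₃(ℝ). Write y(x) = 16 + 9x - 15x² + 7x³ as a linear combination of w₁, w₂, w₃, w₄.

Work in coordinates with respect to the standard basis {1, x, …, x³}.
Solve the system with w₁, w₂, w₃, w₄ as columns and y as the right-hand side.
Row-reducing the augmented matrix gives the unique coefficients (α₁, …, α₄) = (-1, 4, 3, -1).

y = -w₁ + 4w₂ + 3w₃ - w₄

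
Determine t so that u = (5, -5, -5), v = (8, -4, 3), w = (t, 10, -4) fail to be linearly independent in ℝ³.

Dependence holds iff the 3×3 matrix [u v w] is singular.
The determinant works out to -35*t - 630.
Setting this to zero gives t = -18.

t = -18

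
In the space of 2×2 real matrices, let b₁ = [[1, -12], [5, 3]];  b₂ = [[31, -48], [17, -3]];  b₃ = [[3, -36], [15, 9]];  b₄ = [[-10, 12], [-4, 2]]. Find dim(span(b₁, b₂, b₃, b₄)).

dim = 2

Pass to coordinate vectors with respect to the basis {E₁₁, E₁₂, E₂₁, E₂₂}.
Row-reduce the 4×4 matrix with these as rows.
Reduction leaves 2 leading entries, giving rank 2.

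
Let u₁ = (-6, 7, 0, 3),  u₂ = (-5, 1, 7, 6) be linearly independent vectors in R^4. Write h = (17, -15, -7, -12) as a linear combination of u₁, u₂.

Set up the augmented matrix [u₁ | u₂ | h] and row-reduce.
Row-reducing the augmented matrix gives the unique coefficients (α₁, α₂) = (-2, -1).

h = -2u₁ - u₂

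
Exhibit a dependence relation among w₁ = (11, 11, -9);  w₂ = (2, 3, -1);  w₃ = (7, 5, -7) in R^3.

Row-reduce the matrix with w₁, w₂, w₃ as columns; the null space gives the coefficients.
A generator of the null space is (1, -2, -1).

w₁ - 2w₂ - w₃ = 0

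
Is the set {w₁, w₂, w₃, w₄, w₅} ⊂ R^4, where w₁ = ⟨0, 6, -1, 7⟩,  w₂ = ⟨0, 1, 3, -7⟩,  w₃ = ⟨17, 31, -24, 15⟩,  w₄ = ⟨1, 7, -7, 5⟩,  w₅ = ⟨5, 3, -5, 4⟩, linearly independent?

There are 5 vectors in a 4-dimensional space, so they cannot be linearly independent.

linearly dependent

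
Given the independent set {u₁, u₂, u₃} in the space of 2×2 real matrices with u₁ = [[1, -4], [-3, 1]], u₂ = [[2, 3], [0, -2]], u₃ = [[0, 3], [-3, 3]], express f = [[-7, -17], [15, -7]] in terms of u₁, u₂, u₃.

f = -u₁ - 3u₂ - 4u₃

Work in coordinates with respect to the standard basis {E₁₁, E₁₂, E₂₁, E₂₂}.
Set up the augmented matrix [u₁ | u₂ | u₃ | f] and row-reduce.
The system has the unique solution (α₁, α₂, α₃) = (-1, -3, -4).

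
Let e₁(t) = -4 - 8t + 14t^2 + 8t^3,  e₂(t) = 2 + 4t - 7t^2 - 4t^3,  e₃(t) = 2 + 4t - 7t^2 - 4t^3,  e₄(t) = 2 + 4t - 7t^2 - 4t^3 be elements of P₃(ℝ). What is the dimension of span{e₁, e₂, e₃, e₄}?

Pass to coordinate vectors with respect to the basis {1, t, …, t^3}.
Row-reduce the 4×4 matrix with these as rows.
The echelon form has 1 nonzero row, so the rank is 1.

dim = 1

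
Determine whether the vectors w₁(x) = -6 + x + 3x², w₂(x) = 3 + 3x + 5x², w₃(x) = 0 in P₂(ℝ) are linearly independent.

linearly dependent

Take coordinates with respect to the standard basis {1, x, x²}.
One of the vectors is the zero vector, so the set is linearly dependent.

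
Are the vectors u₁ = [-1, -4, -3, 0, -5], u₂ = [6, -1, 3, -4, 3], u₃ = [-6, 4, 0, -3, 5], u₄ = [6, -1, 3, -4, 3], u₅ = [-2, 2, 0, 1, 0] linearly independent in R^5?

Two of the vectors are equal, giving an immediate dependence.

linearly dependent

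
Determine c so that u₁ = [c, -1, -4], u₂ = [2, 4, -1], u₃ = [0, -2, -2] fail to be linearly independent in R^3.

The vectors are dependent exactly when the determinant of the matrix with rows u₁, u₂, u₃ vanishes.
Expanding, det = 12 - 10*c.
Setting this to zero gives c = 6/5.

c = 6/5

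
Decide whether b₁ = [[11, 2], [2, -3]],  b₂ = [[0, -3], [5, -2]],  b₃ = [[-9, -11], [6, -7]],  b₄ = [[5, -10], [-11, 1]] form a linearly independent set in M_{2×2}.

Take coordinates with respect to the standard basis {E₁₁, E₁₂, E₂₁, E₂₂}.
Row-reduce the matrix whose columns are b₁, b₂, b₃, b₄.
The reduction yields 4 nonzero rows, so the rank is 4.
Since rank = 4 (the number of vectors), the set is linearly independent.

linearly independent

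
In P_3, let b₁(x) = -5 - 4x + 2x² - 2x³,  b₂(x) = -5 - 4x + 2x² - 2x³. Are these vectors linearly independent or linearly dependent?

Write each element as a coordinate vector in ℝ⁴ using {1, x, …, x³}.
Two of the vectors are equal, giving an immediate dependence.

linearly dependent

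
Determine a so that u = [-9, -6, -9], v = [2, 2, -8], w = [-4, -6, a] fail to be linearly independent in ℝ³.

a = 46

The vectors are dependent exactly when the determinant of the matrix with rows u, v, w vanishes.
Expanding, det = 276 - 6*a.
Setting this to zero gives a = 46.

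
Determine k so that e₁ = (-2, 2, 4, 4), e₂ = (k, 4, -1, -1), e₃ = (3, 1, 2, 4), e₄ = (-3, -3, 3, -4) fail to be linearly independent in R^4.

Place the vectors as rows of a 4×4 matrix; dependence ⇔ determinant zero.
Expanding, det = 36*k + 432.
Solving 36*k + 432 = 0 yields k = -12.

k = -12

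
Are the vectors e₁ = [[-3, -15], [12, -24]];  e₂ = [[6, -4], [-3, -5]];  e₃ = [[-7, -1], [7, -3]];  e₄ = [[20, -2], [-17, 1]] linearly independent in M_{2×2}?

linearly dependent

Write each element as a coordinate vector in ℝ⁴ using {E₁₁, E₁₂, E₂₁, E₂₂}.
Form the 4×4 matrix with these as columns; its determinant is 0.
A zero determinant means the columns are linearly dependent.
Indeed e₁ - 3e₂ - 3e₃ = 0.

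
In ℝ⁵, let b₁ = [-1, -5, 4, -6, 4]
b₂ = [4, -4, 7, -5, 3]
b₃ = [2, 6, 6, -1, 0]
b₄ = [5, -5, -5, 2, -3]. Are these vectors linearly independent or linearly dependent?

Place the vectors as rows of a 4×5 matrix and reduce to echelon form.
The reduction yields 4 nonzero rows, so the rank is 4.
Since rank = 4 (the number of vectors), the set is linearly independent.

linearly independent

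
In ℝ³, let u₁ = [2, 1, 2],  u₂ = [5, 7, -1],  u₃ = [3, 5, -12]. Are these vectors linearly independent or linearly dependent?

linearly independent

The matrix [u₁|u₂|u₃] has determinant -93.
A nonzero determinant means the columns are linearly independent.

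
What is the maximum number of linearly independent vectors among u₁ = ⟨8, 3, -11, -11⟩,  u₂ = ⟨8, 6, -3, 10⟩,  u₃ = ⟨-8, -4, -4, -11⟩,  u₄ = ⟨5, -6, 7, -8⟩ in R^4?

Form the matrix with u₁, u₂, u₃, u₄ as columns and reduce.
There are 4 pivot columns, so rank = 4.

4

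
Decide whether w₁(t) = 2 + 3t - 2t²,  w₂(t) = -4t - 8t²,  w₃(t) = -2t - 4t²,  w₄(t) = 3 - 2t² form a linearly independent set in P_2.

linearly dependent

Take coordinates with respect to the standard basis {1, t, t²}.
There are 4 vectors in a 3-dimensional space, so they cannot be linearly independent.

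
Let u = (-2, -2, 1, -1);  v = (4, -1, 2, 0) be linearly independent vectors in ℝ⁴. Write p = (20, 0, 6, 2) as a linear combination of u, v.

p = -2u + 4v

Set up the augmented matrix [u | v | p] and row-reduce.
Row-reducing the augmented matrix gives the unique coefficients (a₁, a₂) = (-2, 4).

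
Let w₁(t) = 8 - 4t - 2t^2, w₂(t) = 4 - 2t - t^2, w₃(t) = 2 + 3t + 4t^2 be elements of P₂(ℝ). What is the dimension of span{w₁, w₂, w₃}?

Represent each element by its coordinate vector in ℝ³.
Apply Gaussian elimination to the matrix whose rows are w₁, w₂, w₃.
Reduction leaves 2 leading entries, giving rank 2.

dim = 2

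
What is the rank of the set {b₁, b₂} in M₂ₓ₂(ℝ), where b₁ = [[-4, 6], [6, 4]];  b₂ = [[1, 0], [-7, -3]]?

2

Use coordinates relative to {E₁₁, E₁₂, E₂₁, E₂₂}.
Apply Gaussian elimination to the matrix whose rows are b₁, b₂.
Reduction leaves 2 leading entries, giving rank 2.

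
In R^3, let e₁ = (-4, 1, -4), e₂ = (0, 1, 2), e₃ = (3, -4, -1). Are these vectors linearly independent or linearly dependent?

linearly independent

Form the 3×3 matrix with these as columns; its determinant is -10.
A nonzero determinant means the columns are linearly independent.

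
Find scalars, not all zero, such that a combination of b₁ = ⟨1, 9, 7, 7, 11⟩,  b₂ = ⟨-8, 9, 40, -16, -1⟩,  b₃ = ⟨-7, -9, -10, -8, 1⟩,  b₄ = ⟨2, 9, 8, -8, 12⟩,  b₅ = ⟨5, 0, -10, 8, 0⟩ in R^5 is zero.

Solve the homogeneous system with b₁, b₂, b₃, b₄, b₅ as columns by row-reducing the coefficient matrix.
A generator of the null space is (0, 1, 1, 0, 3).

b₂ + b₃ + 3b₅ = 0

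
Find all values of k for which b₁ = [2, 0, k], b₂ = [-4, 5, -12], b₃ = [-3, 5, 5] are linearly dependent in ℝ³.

k = 34

Place the vectors as rows of a 3×3 matrix; dependence ⇔ determinant zero.
The determinant works out to 170 - 5*k.
Solving 170 - 5*k = 0 yields k = 34.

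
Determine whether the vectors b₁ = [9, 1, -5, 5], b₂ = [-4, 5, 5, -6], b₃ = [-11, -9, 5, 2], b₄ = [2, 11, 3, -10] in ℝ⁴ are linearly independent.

linearly independent

Row-reduce the matrix whose columns are b₁, b₂, b₃, b₄.
The reduction yields 4 nonzero rows, so the rank is 4.
Since rank = 4 (the number of vectors), the set is linearly independent.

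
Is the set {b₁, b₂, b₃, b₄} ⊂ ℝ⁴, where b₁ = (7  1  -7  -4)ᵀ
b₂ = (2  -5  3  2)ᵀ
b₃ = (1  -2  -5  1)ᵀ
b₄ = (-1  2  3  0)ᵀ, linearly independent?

linearly independent

Form the 4×4 matrix with these as columns; its determinant is 201.
A nonzero determinant means the columns are linearly independent.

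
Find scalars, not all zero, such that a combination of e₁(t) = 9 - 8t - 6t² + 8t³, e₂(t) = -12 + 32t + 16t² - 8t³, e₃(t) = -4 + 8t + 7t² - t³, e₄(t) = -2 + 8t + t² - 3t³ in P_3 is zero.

Take coordinates with respect to {1, t, …, t³}.
Write the vectors as columns of a matrix and find a nonzero vector in its null space.
One solution (up to scaling) is (0, 1, -2, -2).

e₂ - 2e₃ - 2e₄ = 0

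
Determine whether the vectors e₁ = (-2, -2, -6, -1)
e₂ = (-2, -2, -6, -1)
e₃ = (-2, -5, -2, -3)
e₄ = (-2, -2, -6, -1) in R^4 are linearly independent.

Two of the vectors are equal, giving an immediate dependence.

linearly dependent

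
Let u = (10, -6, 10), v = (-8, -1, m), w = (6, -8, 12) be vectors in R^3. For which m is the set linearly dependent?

m = -1/11

The set is linearly dependent precisely when det[u; v; w] = 0.
The determinant works out to 44*m + 4.
This vanishes exactly when m = -1/11.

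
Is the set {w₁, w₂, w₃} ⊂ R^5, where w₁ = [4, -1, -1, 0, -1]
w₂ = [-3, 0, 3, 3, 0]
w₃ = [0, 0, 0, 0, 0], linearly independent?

linearly dependent

One of the vectors is the zero vector, so the set is linearly dependent.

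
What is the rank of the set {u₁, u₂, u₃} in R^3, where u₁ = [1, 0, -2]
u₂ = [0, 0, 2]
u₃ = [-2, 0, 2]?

rank 2

Form the matrix with u₁, u₂, u₃ as columns and reduce.
The echelon form has 2 nonzero rows, so the rank is 2.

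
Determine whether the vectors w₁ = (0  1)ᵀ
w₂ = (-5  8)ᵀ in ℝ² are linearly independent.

Row-reduce the matrix whose columns are w₁, w₂.
The reduction yields 2 nonzero rows, so the rank is 2.
Since rank = 2 (the number of vectors), the set is linearly independent.

linearly independent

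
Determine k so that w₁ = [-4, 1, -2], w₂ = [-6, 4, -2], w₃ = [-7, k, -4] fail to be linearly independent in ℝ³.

The vectors are dependent exactly when the determinant of the matrix with rows w₁, w₂, w₃ vanishes.
The determinant works out to 4*k - 2.
Solving 4*k - 2 = 0 yields k = 1/2.

k = 1/2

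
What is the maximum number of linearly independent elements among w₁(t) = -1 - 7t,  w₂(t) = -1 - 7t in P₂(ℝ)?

Represent each element by its coordinate vector in ℝ³.
Apply Gaussian elimination to the matrix whose rows are w₁, w₂.
Reduction leaves 1 leading entry, giving rank 1.

1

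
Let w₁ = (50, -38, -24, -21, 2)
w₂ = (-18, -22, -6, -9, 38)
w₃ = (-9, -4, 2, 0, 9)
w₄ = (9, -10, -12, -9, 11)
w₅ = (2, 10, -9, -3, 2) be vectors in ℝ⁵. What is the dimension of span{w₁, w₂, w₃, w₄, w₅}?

3

Put the 5×5 matrix [w₁|w₂|w₃|w₄|w₅] into echelon form.
Reduction leaves 3 leading entries, giving rank 3.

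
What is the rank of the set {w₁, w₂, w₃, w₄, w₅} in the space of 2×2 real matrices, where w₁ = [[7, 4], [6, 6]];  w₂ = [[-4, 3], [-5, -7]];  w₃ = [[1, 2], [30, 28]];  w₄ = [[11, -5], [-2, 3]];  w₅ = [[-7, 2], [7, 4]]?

Use coordinates relative to {E₁₁, E₁₂, E₂₁, E₂₂}.
Put the 4×5 matrix [w₁|w₂|w₃|w₄|w₅] into echelon form.
Exactly 3 pivots survive; hence the rank is 3.
(With 5 elements in a 4-dimensional space the rank is at most 4.)

rank 3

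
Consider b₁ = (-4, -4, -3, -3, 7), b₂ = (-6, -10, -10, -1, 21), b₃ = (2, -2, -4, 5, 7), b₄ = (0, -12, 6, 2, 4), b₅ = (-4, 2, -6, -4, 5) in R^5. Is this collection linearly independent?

linearly dependent

The matrix [b₁|b₂|b₃|b₄|b₅] has determinant 0.
A zero determinant means the columns are linearly dependent.
Indeed 2b₁ - b₂ + b₃ = 0.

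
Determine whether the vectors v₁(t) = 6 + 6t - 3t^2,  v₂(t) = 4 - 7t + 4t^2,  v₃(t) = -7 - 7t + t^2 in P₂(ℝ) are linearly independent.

linearly independent

Write each element as a coordinate vector in ℝ³ using {1, t, t^2}.
Place the vectors as rows of a 3×3 matrix and reduce to echelon form.
The reduction yields 3 nonzero rows, so the rank is 3.
Since rank = 3 (the number of vectors), the set is linearly independent.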